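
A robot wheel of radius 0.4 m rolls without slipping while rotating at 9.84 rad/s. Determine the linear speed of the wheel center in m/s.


v = omega * r = 9.84 * 0.4 = 3.9360

3.9360 m/s


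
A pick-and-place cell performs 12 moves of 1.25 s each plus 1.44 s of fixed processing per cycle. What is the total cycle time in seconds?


T = 12*1.25 + 1.44 = 16.4400

16.4400 s


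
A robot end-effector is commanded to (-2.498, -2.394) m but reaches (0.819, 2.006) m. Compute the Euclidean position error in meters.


dx = 0.819 - (-2.498) = 3.3170, dy = 2.006 - (-2.394) = 4.4000
err = sqrt(11.002489 + 19.360000) = 5.5102

5.5102 m


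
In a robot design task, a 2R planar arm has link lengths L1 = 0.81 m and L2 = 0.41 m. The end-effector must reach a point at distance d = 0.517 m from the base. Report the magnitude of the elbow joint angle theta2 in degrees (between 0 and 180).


cos(th2) = (d^2 - L1^2 - L2^2)/(2*L1*L2) = (0.517^2 - 0.81^2 - 0.41^2)/(2*0.81*0.41) = -0.83846883
th2 = acos(-0.83846883) = 146.9788 deg

146.9788 degrees


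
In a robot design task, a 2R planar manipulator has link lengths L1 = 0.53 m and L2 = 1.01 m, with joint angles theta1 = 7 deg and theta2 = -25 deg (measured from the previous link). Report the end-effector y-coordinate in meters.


y = L1*sin(th1) + L2*sin(th1+th2) = 0.53*sin(7 deg) + 1.01*sin(-18 deg) = -0.2475

-0.2475 m


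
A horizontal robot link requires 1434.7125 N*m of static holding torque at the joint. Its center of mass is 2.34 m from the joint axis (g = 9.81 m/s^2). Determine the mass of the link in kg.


m = tau / (g*L) = 1434.7125 / (9.81 * 2.34) = 62.5000

62.5000 kg


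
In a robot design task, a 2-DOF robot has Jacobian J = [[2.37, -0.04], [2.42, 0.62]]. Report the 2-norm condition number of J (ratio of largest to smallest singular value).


JJ^T eigenvalues: trace(JJ^T) = 11.8593, det(JJ^T) = det(J)^2 = 2.45298244
s_max^2 = (11.8593 + sqrt(130.83106673))/2 = 11.64872044
s_min^2 = (11.8593 - sqrt(130.83106673))/2 = 0.21057956
kappa = s_max/s_min = sqrt(11.64872044/0.21057956) = 7.4376

7.4376


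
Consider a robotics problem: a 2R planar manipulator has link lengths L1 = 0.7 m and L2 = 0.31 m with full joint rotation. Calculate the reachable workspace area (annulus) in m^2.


r_max = L1 + L2 = 1.0100, r_min = |L1 - L2| = 0.3900
A = pi*(r_max^2 - r_min^2) = pi*(1.0201 - 0.1521) = 2.7269

2.7269 m^2


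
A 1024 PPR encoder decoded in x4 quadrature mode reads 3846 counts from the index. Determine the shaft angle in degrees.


angle = counts * 360 / (PPR*4) = 3846 * 360 / 4096 = 338.0273

338.0273 degrees


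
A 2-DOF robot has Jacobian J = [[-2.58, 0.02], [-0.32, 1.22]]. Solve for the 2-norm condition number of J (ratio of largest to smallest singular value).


JJ^T eigenvalues: trace(JJ^T) = 8.2476, det(JJ^T) = det(J)^2 = 9.86713744
s_max^2 = (8.2476 + sqrt(28.55435600))/2 = 6.79561380
s_min^2 = (8.2476 - sqrt(28.55435600))/2 = 1.45198620
kappa = s_max/s_min = sqrt(6.79561380/1.45198620) = 2.1634

2.1634


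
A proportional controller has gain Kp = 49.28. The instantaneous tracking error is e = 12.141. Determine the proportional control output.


u_P = Kp * e = 49.28 * 12.141 = 598.3085

598.3085


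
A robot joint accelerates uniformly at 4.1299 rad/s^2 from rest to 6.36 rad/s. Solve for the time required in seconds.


t = delta_omega / alpha = 6.36 / 4.1299 = 1.5400

1.5400 s


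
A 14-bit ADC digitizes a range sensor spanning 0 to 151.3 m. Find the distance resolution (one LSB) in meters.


res = range / 2^n = 151.3/2^14 = 151.3/16384 = 0.0092

0.0092 m


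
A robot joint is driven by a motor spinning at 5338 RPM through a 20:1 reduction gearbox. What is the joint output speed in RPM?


omega_joint = omega_motor / N = 5338 / 20 = 266.9000

266.9000 RPM


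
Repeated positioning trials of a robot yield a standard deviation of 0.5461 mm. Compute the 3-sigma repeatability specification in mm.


repeatability = 3*sigma = 3*0.5461 = 1.6383

1.6383 mm


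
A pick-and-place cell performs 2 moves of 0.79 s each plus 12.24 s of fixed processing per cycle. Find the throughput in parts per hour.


T_cycle = 2*0.79 + 12.24 = 13.8200 s
rate = 3600/T = 260.4920

260.4920 parts/hour


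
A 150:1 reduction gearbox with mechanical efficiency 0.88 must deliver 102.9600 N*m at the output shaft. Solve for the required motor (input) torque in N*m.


tau_in = tau_out / (N * eta) = 102.9600 / (150 * 0.88) = 0.7800

0.7800 N*m


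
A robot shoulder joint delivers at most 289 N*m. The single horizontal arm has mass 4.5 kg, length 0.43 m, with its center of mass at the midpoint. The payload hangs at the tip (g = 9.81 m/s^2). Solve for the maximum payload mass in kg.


tau_arm = m_arm*g*(L/2) = 4.5*9.81*0.43/2 = 9.4912 N*m
tau_payload = tau_max - tau_arm = 289 - 9.4912 = 279.5088
m_payload = tau_payload / (g*L) = 279.5088 / (9.81*0.43) = 66.2610

66.2610 kg


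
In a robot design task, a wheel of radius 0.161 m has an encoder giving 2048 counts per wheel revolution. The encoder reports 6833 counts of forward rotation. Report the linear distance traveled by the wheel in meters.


revs = 6833/2048 = 3.336426
d = revs * 2*pi*r = 3.336426 * 2*pi*0.161 = 3.3751

3.3751 m


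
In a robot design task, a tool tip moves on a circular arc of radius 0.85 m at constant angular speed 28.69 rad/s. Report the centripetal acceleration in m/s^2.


a_c = omega^2 * r = 28.69^2 * 0.85 = 699.6487

699.6487 m/s^2


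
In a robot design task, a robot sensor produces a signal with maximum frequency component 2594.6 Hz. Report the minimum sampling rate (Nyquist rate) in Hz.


f_s,min = 2*f_max = 2*2594.6 = 5189.2000

5189.2000 Hz


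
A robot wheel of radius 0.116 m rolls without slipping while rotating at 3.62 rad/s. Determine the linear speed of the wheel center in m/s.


v = omega * r = 3.62 * 0.116 = 0.4199

0.4199 m/s


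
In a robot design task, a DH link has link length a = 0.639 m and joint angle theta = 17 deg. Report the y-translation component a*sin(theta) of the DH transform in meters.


a*sin(theta) = 0.639*sin(17 deg) = 0.1868

0.1868 m


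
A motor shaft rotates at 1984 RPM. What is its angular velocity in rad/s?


omega = 1984 * 2*pi/60 = 207.7640

207.7640 rad/s


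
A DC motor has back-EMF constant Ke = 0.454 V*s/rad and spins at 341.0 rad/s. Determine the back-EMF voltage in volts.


V_emf = Ke * omega = 0.454*341.0 = 154.8140

154.8140 V


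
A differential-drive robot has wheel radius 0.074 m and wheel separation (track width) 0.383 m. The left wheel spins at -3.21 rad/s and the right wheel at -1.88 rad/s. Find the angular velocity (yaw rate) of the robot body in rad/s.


omega = r*(wR - wL)/L = 0.074*(-1.88 - (-3.21))/0.383 = 0.2570

0.2570 rad/s


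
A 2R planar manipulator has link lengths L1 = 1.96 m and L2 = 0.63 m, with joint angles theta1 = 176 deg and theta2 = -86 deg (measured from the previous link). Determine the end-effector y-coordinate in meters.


y = L1*sin(th1) + L2*sin(th1+th2) = 1.96*sin(176 deg) + 0.63*sin(90 deg) = 0.7667

0.7667 m


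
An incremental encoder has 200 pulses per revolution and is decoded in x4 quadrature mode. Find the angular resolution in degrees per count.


resolution = 360 / (PPR * 4) = 360 / 800 = 0.4500

0.4500 degrees


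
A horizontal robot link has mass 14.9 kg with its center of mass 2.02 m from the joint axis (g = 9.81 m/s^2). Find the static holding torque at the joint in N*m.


tau = m*g*L = 14.9 * 9.81 * 2.02 = 295.2614

295.2614 N*m


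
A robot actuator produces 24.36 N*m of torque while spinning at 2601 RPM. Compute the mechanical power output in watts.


omega = 2601 * 2*pi/60 = 272.376083 rad/s
P = tau * omega = 24.36 * 272.376083 = 6635.0814

6635.0814 W


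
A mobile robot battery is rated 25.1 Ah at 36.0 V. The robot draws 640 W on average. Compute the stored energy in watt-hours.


E = capacity * V = 25.1*36.0 = 903.6000

903.6000 Wh


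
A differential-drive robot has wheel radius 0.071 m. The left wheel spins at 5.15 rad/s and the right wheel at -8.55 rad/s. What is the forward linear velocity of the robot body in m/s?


v = r*(wR + wL)/2 = 0.071*(-8.55 + 5.15)/2 = -0.1207

-0.1207 m/s


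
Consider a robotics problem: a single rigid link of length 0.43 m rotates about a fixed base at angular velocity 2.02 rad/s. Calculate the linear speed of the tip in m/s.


v = L*omega = 0.43 * 2.02 = 0.8686

0.8686 m/s


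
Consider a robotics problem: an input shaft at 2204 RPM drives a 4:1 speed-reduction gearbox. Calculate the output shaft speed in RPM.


omega_out = omega_in / N = 2204 / 4 = 551.0000

551.0000 RPM


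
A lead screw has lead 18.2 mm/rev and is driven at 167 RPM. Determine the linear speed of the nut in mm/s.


v = lead * (RPM/60) = 18.2*167/60 = 50.6567

50.6567 mm/s


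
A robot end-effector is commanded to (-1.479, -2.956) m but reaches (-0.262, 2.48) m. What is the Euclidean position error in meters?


dx = -0.262 - (-1.479) = 1.2170, dy = 2.48 - (-2.956) = 5.4360
err = sqrt(1.481089 + 29.550096) = 5.5706

5.5706 m


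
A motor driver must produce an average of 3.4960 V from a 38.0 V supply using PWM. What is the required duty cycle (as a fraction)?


D = V_avg/V_supply = 3.4960/38.0 = 0.0920

0.0920


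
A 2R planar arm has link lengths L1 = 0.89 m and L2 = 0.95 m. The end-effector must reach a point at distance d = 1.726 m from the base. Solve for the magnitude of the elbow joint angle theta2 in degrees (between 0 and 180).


cos(th2) = (d^2 - L1^2 - L2^2)/(2*L1*L2) = (1.726^2 - 0.89^2 - 0.95^2)/(2*0.89*0.95) = 0.75959551
th2 = acos(0.75959551) = 40.5714 deg

40.5714 degrees


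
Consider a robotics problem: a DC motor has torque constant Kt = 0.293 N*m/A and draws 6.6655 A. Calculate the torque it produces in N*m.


tau = Kt * I = 0.293*6.6655 = 1.9530

1.9530 N*m


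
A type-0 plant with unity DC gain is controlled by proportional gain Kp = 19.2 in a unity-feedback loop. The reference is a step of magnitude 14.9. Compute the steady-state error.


e_ss = R/(1 + Kp) = 14.9/(1 + 19.2) = 14.9/20.2000 = 0.7376

0.7376


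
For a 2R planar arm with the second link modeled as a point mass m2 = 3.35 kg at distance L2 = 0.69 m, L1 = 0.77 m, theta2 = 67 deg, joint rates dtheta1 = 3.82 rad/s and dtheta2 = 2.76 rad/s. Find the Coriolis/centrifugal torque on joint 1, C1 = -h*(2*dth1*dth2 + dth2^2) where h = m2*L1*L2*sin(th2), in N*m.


h = m2*L1*L2*sin(th2) = 3.35*0.77*0.69*sin(67 deg) = 1.638365
C1 = -h*(2*3.82*2.76 + 2.76^2) = -1.638365*28.7040 = -47.0276

-47.0276 N*m


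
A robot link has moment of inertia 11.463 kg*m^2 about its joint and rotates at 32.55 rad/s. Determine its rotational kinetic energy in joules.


KE = (1/2)*I*omega^2 = 0.5*11.463*32.55^2 = 6072.5386

6072.5386 J


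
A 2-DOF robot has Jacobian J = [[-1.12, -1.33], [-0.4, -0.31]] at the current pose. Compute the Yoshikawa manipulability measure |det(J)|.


det(J) = -1.12*-0.31 - (-1.33)*(-0.4) = -0.1848
|det(J)| = 0.1848

0.1848


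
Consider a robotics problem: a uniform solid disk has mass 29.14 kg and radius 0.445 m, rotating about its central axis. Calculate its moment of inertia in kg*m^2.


I = (1/2)*m*R^2 = 0.5*29.14*0.445^2 = 2.8852

2.8852 kg*m^2


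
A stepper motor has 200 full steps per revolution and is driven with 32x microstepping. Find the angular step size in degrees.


step = 360/(200*32) = 360/6400 = 0.0563

0.0563 degrees


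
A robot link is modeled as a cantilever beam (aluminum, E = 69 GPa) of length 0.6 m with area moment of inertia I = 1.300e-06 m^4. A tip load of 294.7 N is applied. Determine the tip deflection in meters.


delta = F*L^3/(3*E*I) = 294.7*0.6^3/(3*6.900e+10*1.300e-06)
      = 63.6552/269100 = 2.3655e-04

2.3655e-04 m


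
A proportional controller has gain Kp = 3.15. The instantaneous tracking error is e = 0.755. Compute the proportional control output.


u_P = Kp * e = 3.15 * 0.755 = 2.3782

2.3782


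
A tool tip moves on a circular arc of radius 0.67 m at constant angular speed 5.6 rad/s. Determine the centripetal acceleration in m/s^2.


a_c = omega^2 * r = 5.6^2 * 0.67 = 21.0112

21.0112 m/s^2


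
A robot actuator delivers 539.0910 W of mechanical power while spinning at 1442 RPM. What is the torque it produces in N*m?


omega = 1442 * 2*pi/60 = 151.005887 rad/s
tau = P / omega = 539.0910 / 151.005887 = 3.5700

3.5700 N*m


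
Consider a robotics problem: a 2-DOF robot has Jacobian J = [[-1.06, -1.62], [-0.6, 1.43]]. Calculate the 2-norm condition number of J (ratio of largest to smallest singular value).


JJ^T eigenvalues: trace(JJ^T) = 6.1529, det(JJ^T) = det(J)^2 = 6.18914884
s_max^2 = (6.1529 + sqrt(13.10158305))/2 = 4.88625545
s_min^2 = (6.1529 - sqrt(13.10158305))/2 = 1.26664455
kappa = s_max/s_min = sqrt(4.88625545/1.26664455) = 1.9641

1.9641


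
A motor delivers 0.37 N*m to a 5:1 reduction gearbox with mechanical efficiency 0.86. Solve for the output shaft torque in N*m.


tau_out = tau_in * N * eta = 0.37 * 5 * 0.86 = 1.5910

1.5910 N*m


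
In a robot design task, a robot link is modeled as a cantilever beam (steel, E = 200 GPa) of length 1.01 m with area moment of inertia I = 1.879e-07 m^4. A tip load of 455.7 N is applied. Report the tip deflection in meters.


delta = F*L^3/(3*E*I) = 455.7*1.01^3/(3*2.000e+11*1.879e-07)
      = 469.5081657/112740 = 0.0042

0.0042 m


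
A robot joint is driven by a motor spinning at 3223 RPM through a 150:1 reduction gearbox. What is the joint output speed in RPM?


omega_joint = omega_motor / N = 3223 / 150 = 21.4867

21.4867 RPM


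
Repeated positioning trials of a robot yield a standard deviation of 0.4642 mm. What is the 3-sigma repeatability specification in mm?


repeatability = 3*sigma = 3*0.4642 = 1.3926

1.3926 mm


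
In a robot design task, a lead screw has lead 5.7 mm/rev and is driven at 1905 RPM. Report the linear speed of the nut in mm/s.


v = lead * (RPM/60) = 5.7*1905/60 = 180.9750

180.9750 mm/s


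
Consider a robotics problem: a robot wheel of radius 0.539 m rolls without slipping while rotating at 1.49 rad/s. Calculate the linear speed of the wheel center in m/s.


v = omega * r = 1.49 * 0.539 = 0.8031

0.8031 m/s


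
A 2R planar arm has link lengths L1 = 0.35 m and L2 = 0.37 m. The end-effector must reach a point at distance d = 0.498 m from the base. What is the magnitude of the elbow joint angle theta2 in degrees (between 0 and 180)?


cos(th2) = (d^2 - L1^2 - L2^2)/(2*L1*L2) = (0.498^2 - 0.35^2 - 0.37^2)/(2*0.35*0.37) = -0.04400000
th2 = acos(-0.04400000) = 92.5218 deg

92.5218 degrees


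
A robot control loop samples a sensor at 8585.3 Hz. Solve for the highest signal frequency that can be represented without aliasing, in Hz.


f_max = f_s/2 = 8585.3/2 = 4292.6500

4292.6500 Hz


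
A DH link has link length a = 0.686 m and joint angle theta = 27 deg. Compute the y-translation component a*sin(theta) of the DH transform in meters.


a*sin(theta) = 0.686*sin(27 deg) = 0.3114

0.3114 m


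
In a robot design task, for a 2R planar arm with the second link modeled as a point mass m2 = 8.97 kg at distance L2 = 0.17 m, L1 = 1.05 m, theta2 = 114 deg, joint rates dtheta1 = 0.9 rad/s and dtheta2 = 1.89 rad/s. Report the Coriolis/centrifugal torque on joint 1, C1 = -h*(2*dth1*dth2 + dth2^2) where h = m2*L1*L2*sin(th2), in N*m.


h = m2*L1*L2*sin(th2) = 8.97*1.05*0.17*sin(114 deg) = 1.462719
C1 = -h*(2*0.9*1.89 + 1.89^2) = -1.462719*6.9741 = -10.2011

-10.2011 N*m


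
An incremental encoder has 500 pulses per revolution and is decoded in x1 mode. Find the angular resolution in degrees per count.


resolution = 360 / (PPR * 1) = 360 / 500 = 0.7200

0.7200 degrees


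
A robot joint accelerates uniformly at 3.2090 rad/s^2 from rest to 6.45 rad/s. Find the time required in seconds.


t = delta_omega / alpha = 6.45 / 3.2090 = 2.0100

2.0100 s


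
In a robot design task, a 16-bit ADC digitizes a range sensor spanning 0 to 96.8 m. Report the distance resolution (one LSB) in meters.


res = range / 2^n = 96.8/2^16 = 96.8/65536 = 0.0015

0.0015 m


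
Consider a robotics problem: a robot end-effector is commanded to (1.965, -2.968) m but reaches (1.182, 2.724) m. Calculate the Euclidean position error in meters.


dx = 1.182 - (1.965) = -0.7830, dy = 2.724 - (-2.968) = 5.6920
err = sqrt(0.613089 + 32.398864) = 5.7456

5.7456 m


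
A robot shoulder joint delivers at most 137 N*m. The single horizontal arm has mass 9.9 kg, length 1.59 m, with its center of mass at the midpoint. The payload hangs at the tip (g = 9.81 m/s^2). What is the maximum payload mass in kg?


tau_arm = m_arm*g*(L/2) = 9.9*9.81*1.59/2 = 77.2096 N*m
tau_payload = tau_max - tau_arm = 137 - 77.2096 = 59.7904
m_payload = tau_payload / (g*L) = 59.7904 / (9.81*1.59) = 3.8332

3.8332 kg


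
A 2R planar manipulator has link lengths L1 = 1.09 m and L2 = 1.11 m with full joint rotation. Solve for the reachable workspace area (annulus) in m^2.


r_max = L1 + L2 = 2.2000, r_min = |L1 - L2| = 0.0200
A = pi*(r_max^2 - r_min^2) = pi*(4.8400 - 0.0004) = 15.2041

15.2041 m^2


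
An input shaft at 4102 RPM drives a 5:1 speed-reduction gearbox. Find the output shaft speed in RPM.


omega_out = omega_in / N = 4102 / 5 = 820.4000

820.4000 RPM


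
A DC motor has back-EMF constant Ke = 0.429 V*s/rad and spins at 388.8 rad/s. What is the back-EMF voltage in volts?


V_emf = Ke * omega = 0.429*388.8 = 166.7952

166.7952 V


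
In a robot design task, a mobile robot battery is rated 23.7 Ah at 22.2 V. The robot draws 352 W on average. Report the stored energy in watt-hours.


E = capacity * V = 23.7*22.2 = 526.1400

526.1400 Wh


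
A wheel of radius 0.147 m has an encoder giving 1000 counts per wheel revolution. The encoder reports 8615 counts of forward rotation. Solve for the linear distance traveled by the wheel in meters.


revs = 8615/1000 = 8.615000
d = revs * 2*pi*r = 8.615000 * 2*pi*0.147 = 7.9571

7.9571 m


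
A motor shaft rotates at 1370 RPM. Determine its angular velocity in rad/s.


omega = 1370 * 2*pi/60 = 143.4661

143.4661 rad/s


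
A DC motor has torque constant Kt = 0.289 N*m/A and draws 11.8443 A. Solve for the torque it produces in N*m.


tau = Kt * I = 0.289*11.8443 = 3.4230

3.4230 N*m


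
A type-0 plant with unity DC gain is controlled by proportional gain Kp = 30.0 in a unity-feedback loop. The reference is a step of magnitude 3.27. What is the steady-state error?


e_ss = R/(1 + Kp) = 3.27/(1 + 30.0) = 3.27/31.0000 = 0.1055

0.1055


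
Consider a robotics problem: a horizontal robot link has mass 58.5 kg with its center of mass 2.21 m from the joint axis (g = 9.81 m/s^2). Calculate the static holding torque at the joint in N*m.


tau = m*g*L = 58.5 * 9.81 * 2.21 = 1268.2858

1268.2858 N*m


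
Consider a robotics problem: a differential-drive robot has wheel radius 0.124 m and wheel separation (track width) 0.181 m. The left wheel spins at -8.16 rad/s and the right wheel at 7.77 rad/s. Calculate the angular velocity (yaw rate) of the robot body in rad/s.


omega = r*(wR - wL)/L = 0.124*(7.77 - (-8.16))/0.181 = 10.9134

10.9134 rad/s


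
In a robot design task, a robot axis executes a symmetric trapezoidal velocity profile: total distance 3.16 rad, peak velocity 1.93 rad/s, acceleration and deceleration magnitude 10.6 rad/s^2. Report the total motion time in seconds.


t_acc = v/a = 1.93/10.6 = 0.182075 s
d_acc = v^2/(2a) = 0.175703 rad (each ramp)
d_cruise = 3.16 - 2*0.175703 = 2.808594 rad
t_cruise = 2.808594/1.93 = 1.455230 s
t_total = 2*0.182075 + 1.455230 = 1.8194

1.8194 s


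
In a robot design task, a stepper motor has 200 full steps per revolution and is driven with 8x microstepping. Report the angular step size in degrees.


step = 360/(200*8) = 360/1600 = 0.2250

0.2250 degrees


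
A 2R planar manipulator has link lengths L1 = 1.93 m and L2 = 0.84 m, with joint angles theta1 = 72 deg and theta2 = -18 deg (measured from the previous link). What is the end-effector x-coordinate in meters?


x = L1*cos(th1) + L2*cos(th1+th2) = 1.93*cos(72 deg) + 0.84*cos(54 deg) = 1.0901

1.0901 m


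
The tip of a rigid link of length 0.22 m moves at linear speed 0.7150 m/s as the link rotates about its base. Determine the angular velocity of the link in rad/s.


omega = v / L = 0.7150 / 0.22 = 3.2500

3.2500 rad/s


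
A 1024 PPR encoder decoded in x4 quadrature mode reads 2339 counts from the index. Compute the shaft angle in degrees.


angle = counts * 360 / (PPR*4) = 2339 * 360 / 4096 = 205.5762

205.5762 degrees


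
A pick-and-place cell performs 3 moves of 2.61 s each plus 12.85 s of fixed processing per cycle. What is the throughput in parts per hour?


T_cycle = 3*2.61 + 12.85 = 20.6800 s
rate = 3600/T = 174.0812

174.0812 parts/hour


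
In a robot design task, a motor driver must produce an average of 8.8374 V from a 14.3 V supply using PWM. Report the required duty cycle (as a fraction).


D = V_avg/V_supply = 8.8374/14.3 = 0.6180

0.6180


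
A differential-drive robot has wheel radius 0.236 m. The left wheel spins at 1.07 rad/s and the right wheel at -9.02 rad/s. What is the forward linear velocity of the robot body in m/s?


v = r*(wR + wL)/2 = 0.236*(-9.02 + 1.07)/2 = -0.9381

-0.9381 m/s


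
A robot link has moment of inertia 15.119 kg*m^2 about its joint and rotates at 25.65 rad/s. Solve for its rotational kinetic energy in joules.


KE = (1/2)*I*omega^2 = 0.5*15.119*25.65^2 = 4973.5651

4973.5651 J


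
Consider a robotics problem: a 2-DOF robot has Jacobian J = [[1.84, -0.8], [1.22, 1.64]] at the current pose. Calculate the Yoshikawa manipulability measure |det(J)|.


det(J) = 1.84*1.64 - (-0.8)*(1.22) = 3.9936
|det(J)| = 3.9936

3.9936


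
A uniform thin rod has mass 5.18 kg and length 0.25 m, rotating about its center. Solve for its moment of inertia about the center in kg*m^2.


I = (1/12)*m*L^2 = (1/12)*5.18*0.25^2 = 0.0270

0.0270 kg*m^2


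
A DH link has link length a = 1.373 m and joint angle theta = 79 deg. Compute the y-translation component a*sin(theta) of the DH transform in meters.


a*sin(theta) = 1.373*sin(79 deg) = 1.3478

1.3478 m


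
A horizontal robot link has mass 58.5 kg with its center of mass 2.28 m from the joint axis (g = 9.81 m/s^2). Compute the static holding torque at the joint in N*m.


tau = m*g*L = 58.5 * 9.81 * 2.28 = 1308.4578

1308.4578 N*m


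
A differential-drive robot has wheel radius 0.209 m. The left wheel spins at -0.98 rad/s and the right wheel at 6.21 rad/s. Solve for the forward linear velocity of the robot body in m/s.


v = r*(wR + wL)/2 = 0.209*(6.21 + -0.98)/2 = 0.5465

0.5465 m/s


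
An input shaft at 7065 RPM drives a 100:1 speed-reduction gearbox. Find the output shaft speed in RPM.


omega_out = omega_in / N = 7065 / 100 = 70.6500

70.6500 RPM


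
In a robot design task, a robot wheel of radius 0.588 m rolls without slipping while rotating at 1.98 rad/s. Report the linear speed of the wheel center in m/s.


v = omega * r = 1.98 * 0.588 = 1.1642

1.1642 m/s


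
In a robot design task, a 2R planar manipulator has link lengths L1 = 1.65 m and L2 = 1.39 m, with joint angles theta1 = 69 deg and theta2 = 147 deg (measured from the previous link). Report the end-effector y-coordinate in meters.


y = L1*sin(th1) + L2*sin(th1+th2) = 1.65*sin(69 deg) + 1.39*sin(216 deg) = 0.7234

0.7234 m


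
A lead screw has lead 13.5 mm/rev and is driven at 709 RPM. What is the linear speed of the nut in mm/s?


v = lead * (RPM/60) = 13.5*709/60 = 159.5250

159.5250 mm/s


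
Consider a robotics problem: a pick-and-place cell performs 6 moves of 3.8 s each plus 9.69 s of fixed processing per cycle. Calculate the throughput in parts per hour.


T_cycle = 6*3.8 + 9.69 = 32.4900 s
rate = 3600/T = 110.8033

110.8033 parts/hour


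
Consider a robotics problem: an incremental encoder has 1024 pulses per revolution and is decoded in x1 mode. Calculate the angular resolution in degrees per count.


resolution = 360 / (PPR * 1) = 360 / 1024 = 0.3516

0.3516 degrees


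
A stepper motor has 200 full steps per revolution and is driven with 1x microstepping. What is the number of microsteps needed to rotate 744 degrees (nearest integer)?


step_size = 360/(200*1) = 360/200 = 1.800000 deg
n = 744/(360/200) = 744*200/360 = 413.3333 -> 413

413 steps


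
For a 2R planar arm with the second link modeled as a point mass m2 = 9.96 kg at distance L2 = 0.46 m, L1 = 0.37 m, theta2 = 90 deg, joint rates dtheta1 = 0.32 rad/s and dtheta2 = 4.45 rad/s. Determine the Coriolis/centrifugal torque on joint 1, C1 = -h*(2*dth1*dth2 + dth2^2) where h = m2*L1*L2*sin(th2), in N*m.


h = m2*L1*L2*sin(th2) = 9.96*0.37*0.46*sin(90 deg) = 1.695192
C1 = -h*(2*0.32*4.45 + 4.45^2) = -1.695192*22.6505 = -38.3969

-38.3969 N*m


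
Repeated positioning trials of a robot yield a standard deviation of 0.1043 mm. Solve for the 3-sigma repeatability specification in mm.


repeatability = 3*sigma = 3*0.1043 = 0.3129

0.3129 mm


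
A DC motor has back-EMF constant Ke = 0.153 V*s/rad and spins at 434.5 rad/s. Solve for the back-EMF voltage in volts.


V_emf = Ke * omega = 0.153*434.5 = 66.4785

66.4785 V


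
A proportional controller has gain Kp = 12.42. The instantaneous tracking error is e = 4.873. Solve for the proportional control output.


u_P = Kp * e = 12.42 * 4.873 = 60.5227

60.5227


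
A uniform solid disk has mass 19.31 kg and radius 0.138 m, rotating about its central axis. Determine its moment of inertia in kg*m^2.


I = (1/2)*m*R^2 = 0.5*19.31*0.138^2 = 0.1839

0.1839 kg*m^2


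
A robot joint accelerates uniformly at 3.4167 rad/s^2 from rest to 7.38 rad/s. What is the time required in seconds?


t = delta_omega / alpha = 7.38 / 3.4167 = 2.1600

2.1600 s


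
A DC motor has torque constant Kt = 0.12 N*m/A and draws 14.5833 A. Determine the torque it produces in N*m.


tau = Kt * I = 0.12*14.5833 = 1.7500

1.7500 N*m


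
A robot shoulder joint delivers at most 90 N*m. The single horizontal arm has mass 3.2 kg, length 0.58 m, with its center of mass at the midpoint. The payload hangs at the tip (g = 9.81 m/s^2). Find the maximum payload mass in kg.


tau_arm = m_arm*g*(L/2) = 3.2*9.81*0.58/2 = 9.1037 N*m
tau_payload = tau_max - tau_arm = 90 - 9.1037 = 80.8963
m_payload = tau_payload / (g*L) = 80.8963 / (9.81*0.58) = 14.2178

14.2178 kg


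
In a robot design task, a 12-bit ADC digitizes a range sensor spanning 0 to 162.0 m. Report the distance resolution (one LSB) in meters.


res = range / 2^n = 162.0/2^12 = 162.0/4096 = 0.0396

0.0396 m


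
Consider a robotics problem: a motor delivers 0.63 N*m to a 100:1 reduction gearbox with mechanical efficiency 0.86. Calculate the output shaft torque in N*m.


tau_out = tau_in * N * eta = 0.63 * 100 * 0.86 = 54.1800

54.1800 N*m


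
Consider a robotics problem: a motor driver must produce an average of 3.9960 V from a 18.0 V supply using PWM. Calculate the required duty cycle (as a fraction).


D = V_avg/V_supply = 3.9960/18.0 = 0.2220

0.2220


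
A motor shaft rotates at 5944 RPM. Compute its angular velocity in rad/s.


omega = 5944 * 2*pi/60 = 622.4542

622.4542 rad/s


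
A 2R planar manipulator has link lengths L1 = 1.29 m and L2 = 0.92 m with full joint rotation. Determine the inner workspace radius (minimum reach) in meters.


r_min = |L1 - L2| = |1.29 - 0.92| = 0.3700

0.3700 m


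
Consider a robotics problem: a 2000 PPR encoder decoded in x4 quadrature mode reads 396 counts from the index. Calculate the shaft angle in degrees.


angle = counts * 360 / (PPR*4) = 396 * 360 / 8000 = 17.8200

17.8200 degrees


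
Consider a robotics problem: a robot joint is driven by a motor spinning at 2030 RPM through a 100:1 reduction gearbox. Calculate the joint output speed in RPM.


omega_joint = omega_motor / N = 2030 / 100 = 20.3000

20.3000 RPM


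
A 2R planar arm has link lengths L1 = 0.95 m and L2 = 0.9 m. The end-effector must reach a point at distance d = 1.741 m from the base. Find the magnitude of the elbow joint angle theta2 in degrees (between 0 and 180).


cos(th2) = (d^2 - L1^2 - L2^2)/(2*L1*L2) = (1.741^2 - 0.95^2 - 0.9^2)/(2*0.95*0.9) = 0.77110000
th2 = acos(0.77110000) = 39.5472 deg

39.5472 degrees


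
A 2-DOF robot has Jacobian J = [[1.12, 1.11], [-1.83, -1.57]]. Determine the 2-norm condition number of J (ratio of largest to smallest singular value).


JJ^T eigenvalues: trace(JJ^T) = 8.3003, det(JJ^T) = det(J)^2 = 0.07447441
s_max^2 = (8.3003 + sqrt(68.59708245))/2 = 8.29131778
s_min^2 = (8.3003 - sqrt(68.59708245))/2 = 0.00898222
kappa = s_max/s_min = sqrt(8.29131778/0.00898222) = 30.3823

30.3823


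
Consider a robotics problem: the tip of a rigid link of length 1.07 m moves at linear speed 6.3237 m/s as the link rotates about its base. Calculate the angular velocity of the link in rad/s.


omega = v / L = 6.3237 / 1.07 = 5.9100

5.9100 rad/s


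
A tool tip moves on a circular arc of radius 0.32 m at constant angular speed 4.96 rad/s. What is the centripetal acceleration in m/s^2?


a_c = omega^2 * r = 4.96^2 * 0.32 = 7.8725

7.8725 m/s^2


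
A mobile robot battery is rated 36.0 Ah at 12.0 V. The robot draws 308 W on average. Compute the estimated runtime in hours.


E = 36.0*12.0 = 432.0000 Wh
t = E/P = 432.0000/308 = 1.4026

1.4026 hours


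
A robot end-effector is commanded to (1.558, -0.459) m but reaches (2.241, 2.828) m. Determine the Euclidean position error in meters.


dx = 2.241 - (1.558) = 0.6830, dy = 2.828 - (-0.459) = 3.2870
err = sqrt(0.466489 + 10.804369) = 3.3572

3.3572 m


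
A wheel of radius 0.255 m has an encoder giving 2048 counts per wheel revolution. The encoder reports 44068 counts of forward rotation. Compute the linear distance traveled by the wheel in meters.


revs = 44068/2048 = 21.517578
d = revs * 2*pi*r = 21.517578 * 2*pi*0.255 = 34.4757

34.4757 m


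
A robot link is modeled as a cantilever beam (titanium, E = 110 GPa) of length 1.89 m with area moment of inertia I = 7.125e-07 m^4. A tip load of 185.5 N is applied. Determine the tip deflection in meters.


delta = F*L^3/(3*E*I) = 185.5*1.89^3/(3*1.100e+11*7.125e-07)
      = 1252.3603995/235125 = 0.0053

0.0053 m


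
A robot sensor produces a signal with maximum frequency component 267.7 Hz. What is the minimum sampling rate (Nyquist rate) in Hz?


f_s,min = 2*f_max = 2*267.7 = 535.4000

535.4000 Hz


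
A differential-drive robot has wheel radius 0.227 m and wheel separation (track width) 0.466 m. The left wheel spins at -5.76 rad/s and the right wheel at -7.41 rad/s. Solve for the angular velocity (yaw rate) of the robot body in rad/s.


omega = r*(wR - wL)/L = 0.227*(-7.41 - (-5.76))/0.466 = -0.8038

-0.8038 rad/s


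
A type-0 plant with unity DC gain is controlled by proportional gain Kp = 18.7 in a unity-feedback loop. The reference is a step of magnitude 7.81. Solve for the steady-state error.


e_ss = R/(1 + Kp) = 7.81/(1 + 18.7) = 7.81/19.7000 = 0.3964

0.3964


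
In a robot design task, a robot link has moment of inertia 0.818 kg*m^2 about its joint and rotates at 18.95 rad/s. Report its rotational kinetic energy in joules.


KE = (1/2)*I*omega^2 = 0.5*0.818*18.95^2 = 146.8729

146.8729 J


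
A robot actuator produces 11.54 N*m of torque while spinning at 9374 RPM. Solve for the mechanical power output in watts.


omega = 9374 * 2*pi/60 = 981.642984 rad/s
P = tau * omega = 11.54 * 981.642984 = 11328.1600

11328.1600 W


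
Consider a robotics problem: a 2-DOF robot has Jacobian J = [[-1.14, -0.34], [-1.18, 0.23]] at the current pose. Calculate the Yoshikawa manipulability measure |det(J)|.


det(J) = -1.14*0.23 - (-0.34)*(-1.18) = -0.6634
|det(J)| = 0.6634

0.6634


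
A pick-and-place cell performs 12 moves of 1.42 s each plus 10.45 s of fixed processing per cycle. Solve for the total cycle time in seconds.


T = 12*1.42 + 10.45 = 27.4900

27.4900 s


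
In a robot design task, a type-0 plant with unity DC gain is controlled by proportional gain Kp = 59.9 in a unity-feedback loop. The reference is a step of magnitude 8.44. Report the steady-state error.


e_ss = R/(1 + Kp) = 8.44/(1 + 59.9) = 8.44/60.9000 = 0.1386

0.1386


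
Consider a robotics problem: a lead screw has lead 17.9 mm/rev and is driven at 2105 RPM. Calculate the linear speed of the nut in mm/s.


v = lead * (RPM/60) = 17.9*2105/60 = 627.9917

627.9917 mm/s


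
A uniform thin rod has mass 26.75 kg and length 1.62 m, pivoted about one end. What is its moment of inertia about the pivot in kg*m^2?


I = (1/3)*m*L^2 = (1/3)*26.75*1.62^2 = 23.4009

23.4009 kg*m^2


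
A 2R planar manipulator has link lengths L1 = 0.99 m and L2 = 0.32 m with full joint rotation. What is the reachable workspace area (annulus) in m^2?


r_max = L1 + L2 = 1.3100, r_min = |L1 - L2| = 0.6700
A = pi*(r_max^2 - r_min^2) = pi*(1.7161 - 0.4489) = 3.9810

3.9810 m^2


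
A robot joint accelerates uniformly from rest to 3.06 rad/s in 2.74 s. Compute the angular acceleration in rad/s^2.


alpha = delta_omega / t = 3.06 / 2.74 = 1.1168

1.1168 rad/s^2


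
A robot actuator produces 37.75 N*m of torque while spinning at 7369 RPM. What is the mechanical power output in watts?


omega = 7369 * 2*pi/60 = 771.679875 rad/s
P = tau * omega = 37.75 * 771.679875 = 29130.9153

29130.9153 W


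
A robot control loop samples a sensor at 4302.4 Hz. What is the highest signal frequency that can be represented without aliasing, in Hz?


f_max = f_s/2 = 4302.4/2 = 2151.2000

2151.2000 Hz


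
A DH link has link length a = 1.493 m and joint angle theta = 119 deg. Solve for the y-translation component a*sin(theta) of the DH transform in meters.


a*sin(theta) = 1.493*sin(119 deg) = 1.3058

1.3058 m


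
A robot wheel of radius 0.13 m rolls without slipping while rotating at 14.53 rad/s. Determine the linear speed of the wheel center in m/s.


v = omega * r = 14.53 * 0.13 = 1.8889

1.8889 m/s


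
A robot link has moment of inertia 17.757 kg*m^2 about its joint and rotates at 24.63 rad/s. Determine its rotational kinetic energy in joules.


KE = (1/2)*I*omega^2 = 0.5*17.757*24.63^2 = 5386.0257

5386.0257 J


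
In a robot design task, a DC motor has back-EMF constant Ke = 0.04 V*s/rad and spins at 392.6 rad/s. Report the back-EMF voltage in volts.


V_emf = Ke * omega = 0.04*392.6 = 15.7040

15.7040 V


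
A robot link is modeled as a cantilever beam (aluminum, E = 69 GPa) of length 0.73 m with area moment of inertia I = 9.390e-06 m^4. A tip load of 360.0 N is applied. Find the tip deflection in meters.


delta = F*L^3/(3*E*I) = 360.0*0.73^3/(3*6.900e+10*9.390e-06)
      = 140.04612/1943730 = 7.2050e-05

7.2050e-05 m


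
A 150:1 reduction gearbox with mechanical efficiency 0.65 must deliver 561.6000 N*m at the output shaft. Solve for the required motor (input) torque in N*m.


tau_in = tau_out / (N * eta) = 561.6000 / (150 * 0.65) = 5.7600

5.7600 N*m


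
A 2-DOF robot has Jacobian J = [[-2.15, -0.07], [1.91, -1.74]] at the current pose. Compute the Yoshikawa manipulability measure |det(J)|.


det(J) = -2.15*-1.74 - (-0.07)*(1.91) = 3.8747
|det(J)| = 3.8747

3.8747


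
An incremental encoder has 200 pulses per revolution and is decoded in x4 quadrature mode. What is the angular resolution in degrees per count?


resolution = 360 / (PPR * 4) = 360 / 800 = 0.4500

0.4500 degrees


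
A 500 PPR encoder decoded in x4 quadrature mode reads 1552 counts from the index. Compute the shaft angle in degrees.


angle = counts * 360 / (PPR*4) = 1552 * 360 / 2000 = 279.3600

279.3600 degrees


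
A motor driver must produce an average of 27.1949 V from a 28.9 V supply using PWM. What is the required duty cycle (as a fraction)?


D = V_avg/V_supply = 27.1949/28.9 = 0.9410

0.9410


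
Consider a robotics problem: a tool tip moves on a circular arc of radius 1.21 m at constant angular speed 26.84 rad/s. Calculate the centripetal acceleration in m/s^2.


a_c = omega^2 * r = 26.84^2 * 1.21 = 871.6666

871.6666 m/s^2


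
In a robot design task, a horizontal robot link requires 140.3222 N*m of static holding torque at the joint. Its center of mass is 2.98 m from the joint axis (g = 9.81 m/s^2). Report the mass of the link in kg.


m = tau / (g*L) = 140.3222 / (9.81 * 2.98) = 4.8000

4.8000 kg


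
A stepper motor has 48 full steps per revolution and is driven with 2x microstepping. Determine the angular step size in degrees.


step = 360/(48*2) = 360/96 = 3.7500

3.7500 degrees


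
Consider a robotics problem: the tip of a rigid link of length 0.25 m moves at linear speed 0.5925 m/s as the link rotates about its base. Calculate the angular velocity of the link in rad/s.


omega = v / L = 0.5925 / 0.25 = 2.3700

2.3700 rad/s


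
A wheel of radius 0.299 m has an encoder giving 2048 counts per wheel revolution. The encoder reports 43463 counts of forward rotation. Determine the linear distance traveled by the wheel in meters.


revs = 43463/2048 = 21.222168
d = revs * 2*pi*r = 21.222168 * 2*pi*0.299 = 39.8695

39.8695 m


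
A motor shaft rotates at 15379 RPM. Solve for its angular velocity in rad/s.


omega = 15379 * 2*pi/60 = 1610.4851

1610.4851 rad/s


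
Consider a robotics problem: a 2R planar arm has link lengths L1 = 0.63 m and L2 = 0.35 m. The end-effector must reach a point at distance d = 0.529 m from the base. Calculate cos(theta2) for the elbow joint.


cos(th2) = (d^2 - L1^2 - L2^2)/(2*L1*L2) = (0.529^2 - 0.63^2 - 0.35^2)/(2*0.63*0.35) = -0.5432

-0.5432


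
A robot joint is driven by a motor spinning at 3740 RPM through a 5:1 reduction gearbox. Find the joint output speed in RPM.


omega_joint = omega_motor / N = 3740 / 5 = 748.0000

748.0000 RPM


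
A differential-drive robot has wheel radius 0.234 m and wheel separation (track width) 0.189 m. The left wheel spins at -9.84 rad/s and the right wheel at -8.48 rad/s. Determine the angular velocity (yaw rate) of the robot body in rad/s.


omega = r*(wR - wL)/L = 0.234*(-8.48 - (-9.84))/0.189 = 1.6838

1.6838 rad/s


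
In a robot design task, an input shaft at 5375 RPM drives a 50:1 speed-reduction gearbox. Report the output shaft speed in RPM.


omega_out = omega_in / N = 5375 / 50 = 107.5000

107.5000 RPM


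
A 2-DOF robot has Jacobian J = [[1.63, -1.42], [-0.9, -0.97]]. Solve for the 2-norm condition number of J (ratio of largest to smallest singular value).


JJ^T eigenvalues: trace(JJ^T) = 6.4242, det(JJ^T) = det(J)^2 = 8.17445281
s_max^2 = (6.4242 + sqrt(8.57253440))/2 = 4.67604453
s_min^2 = (6.4242 - sqrt(8.57253440))/2 = 1.74815547
kappa = s_max/s_min = sqrt(4.67604453/1.74815547) = 1.6355

1.6355


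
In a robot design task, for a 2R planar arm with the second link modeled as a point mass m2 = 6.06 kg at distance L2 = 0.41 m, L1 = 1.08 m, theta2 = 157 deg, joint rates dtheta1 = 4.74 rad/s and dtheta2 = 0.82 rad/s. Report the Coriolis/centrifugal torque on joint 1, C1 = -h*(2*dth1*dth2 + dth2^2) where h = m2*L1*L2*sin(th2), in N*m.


h = m2*L1*L2*sin(th2) = 6.06*1.08*0.41*sin(157 deg) = 1.048475
C1 = -h*(2*4.74*0.82 + 0.82^2) = -1.048475*8.4460 = -8.8554

-8.8554 N*m


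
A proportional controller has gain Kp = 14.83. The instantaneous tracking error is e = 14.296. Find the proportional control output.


u_P = Kp * e = 14.83 * 14.296 = 212.0097

212.0097


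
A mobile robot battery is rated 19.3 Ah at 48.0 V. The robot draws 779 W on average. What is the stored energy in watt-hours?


E = capacity * V = 19.3*48.0 = 926.4000

926.4000 Wh
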